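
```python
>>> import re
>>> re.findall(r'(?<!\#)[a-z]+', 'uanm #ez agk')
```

The negative lookaround is zero-width — it rules out positions where the adjacent text would match, without consuming anything.
Since nothing is captured, `findall` lists the 3 matched substrings directly.

['uanm', 'z', 'agk']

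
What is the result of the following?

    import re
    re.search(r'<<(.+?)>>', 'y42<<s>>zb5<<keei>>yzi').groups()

A non-greedy quantifier consumes as few characters as it can — just enough that the remainder of the pattern still matches from where it stops; whatever follows it matches normally.
`search` walks the string left to right and returns the first match it finds.
The match spans [3:8] → '<<s>>'.
Captured: group 1 = 's'.

('s',)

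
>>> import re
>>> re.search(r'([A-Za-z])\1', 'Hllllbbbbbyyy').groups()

The backreference `\1` re-matches whatever the first group consumed, character for character.
`re.search` tries every starting position until one works.
The match spans [1:3] → 'll'.
Captured: group 1 = 'l'.

('l',)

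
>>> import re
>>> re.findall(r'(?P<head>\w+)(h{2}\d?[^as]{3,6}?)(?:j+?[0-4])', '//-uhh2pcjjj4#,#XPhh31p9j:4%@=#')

Pattern: one or more of a word character (captured as 'head'); then exactly 2 of the literal 'h', then optionally a digit, then 3 to 6 of any character except [as] (lazy) (captured); then one or more of the literal 'j' (lazy), then a character in [0-4] (non-capturing group).
A non-greedy quantifier consumes as few characters as it can — just enough that the remainder of the pattern still matches from where it stops; whatever follows it matches normally.
Walking the string: at [3:13] match 'uhh2pcjjj4', groups = ('u', 'hh2pcj').
With 2 capturing groups, `findall` returns a 2-tuple per match.

[('u', 'hh2pcj')]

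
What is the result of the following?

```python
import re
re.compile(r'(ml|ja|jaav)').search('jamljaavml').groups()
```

The match spans [0:2] → 'ja'.
Captured: group 1 = 'ja'.

('ja',)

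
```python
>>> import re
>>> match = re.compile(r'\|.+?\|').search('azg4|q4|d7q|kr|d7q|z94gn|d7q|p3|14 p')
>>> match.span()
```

Lazy quantifiers expand one character at a time until the remainder of the pattern can match.
`re.search` scans for the first position where the pattern succeeds.
The match spans [4:8] → '|q4|'.

(4, 8)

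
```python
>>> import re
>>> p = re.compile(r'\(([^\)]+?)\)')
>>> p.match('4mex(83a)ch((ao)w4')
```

None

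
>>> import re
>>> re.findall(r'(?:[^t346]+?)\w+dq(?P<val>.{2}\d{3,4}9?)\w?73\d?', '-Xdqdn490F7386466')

Pattern: one or more of any character except [t346] (lazy) (non-capturing group); then one or more of a word character, then the literal 'dq'; then exactly 2 of any character, then 3 to 4 of a digit, then optionally the literal '9' (captured as 'val'); then optionally a word character, then the literal '73', then optionally a digit.
Matches: at [0:13] match '-Xdqdn490F738', group 1 = 'dn490'.
One capturing group, so `findall` returns just the captured substring from the one match — 1 in all.

['dn490']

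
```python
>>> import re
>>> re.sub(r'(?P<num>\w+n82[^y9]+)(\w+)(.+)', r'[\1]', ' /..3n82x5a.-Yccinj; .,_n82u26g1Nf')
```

' /..[3n82x5a.-Yccinj; .,_n82u26g1]'

Pattern: one or more of a word character, then the literal 'n82', then one or more of any character except [y9] (captured as 'num'); then one or more of a word character (captured); then one or more of any character (captured).
Matches: at [4:34] → '3n82x5a.-Yccinj; .,_n82u26g1Nf'.
The replacement refers to a captured group, so each match is rewritten using its own captured text.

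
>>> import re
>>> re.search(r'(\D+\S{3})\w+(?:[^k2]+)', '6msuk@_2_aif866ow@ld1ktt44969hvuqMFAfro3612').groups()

The pattern matches one or more of a non-digit, then exactly 3 of a non-whitespace character (captured); then one or more of a word character; then one or more of any character except [k2] (non-capturing group).
Unlike `match`, `search` isn't anchored — it looks for the pattern anywhere in the string.
The match spans [1:21] → 'msuk@_2_aif866ow@ld1'.
Captured: group 1 = 'msuk@_2_a'.

('msuk@_2_a',)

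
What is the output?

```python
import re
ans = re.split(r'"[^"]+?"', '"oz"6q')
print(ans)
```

['', '6q']

Matches to split on: at [0:4] → '"oz"'.
The string is cut at each match, leaving 2 pieces.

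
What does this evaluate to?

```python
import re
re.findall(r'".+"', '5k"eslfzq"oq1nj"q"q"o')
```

`findall` yields the raw match text (1 of them) because the pattern has no groups.

['"eslfzq"oq1nj"q"q"']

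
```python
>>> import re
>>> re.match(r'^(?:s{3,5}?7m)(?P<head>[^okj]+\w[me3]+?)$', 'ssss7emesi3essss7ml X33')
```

None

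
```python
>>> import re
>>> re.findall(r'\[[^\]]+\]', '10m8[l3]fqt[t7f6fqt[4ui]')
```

['[l3]', '[t7f6fqt[4ui]']

Matches: at [4:8] → '[l3]'; at [11:24] → '[t7f6fqt[4ui]'.
Since nothing is captured, `findall` lists the 2 matched substrings directly.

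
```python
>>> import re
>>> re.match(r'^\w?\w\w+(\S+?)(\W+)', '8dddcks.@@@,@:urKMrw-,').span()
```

(0, 14)

The pattern matches anchored at the start of the string; then optionally a word character, then a word character, then one or more of a word character; then one or more of a non-whitespace character (lazy) (captured); then one or more of a non-word character (captured).
A `+?`/`*?`/`{m,n}?` starts at its minimum and grows only as far as needed for what follows to match.
With `match`, the pattern is implicitly anchored at the beginning.
The match spans [0:14] → '8dddcks.@@@,@:'.
Captured: group 1 = '.', group 2 = '@@@,@:'.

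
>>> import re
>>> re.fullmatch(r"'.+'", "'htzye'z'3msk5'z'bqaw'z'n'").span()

(0, 26)

`fullmatch` succeeds only if the pattern covers the string from start to end.
The match spans [0:26] → "'htzye'z'3msk5'z'bqaw'z'n'".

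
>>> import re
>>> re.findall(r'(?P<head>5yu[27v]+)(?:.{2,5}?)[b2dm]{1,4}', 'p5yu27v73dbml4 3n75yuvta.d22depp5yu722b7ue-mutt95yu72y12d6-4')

['5yu27v7', '5yuv', '5yu722', '5yu72']

Because there's exactly one group, `findall` drops the full match and keeps group 1 from each hit.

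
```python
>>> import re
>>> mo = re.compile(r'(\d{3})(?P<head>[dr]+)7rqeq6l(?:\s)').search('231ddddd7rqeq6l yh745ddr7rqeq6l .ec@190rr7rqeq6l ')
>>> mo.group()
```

'231ddddd7rqeq6l '

Pattern: exactly 3 of a digit (captured); then one or more of one of [dr] (captured as 'head'); then the literal '7rq', then the literal 'eq', then the literal '6l'; then whitespace (non-capturing group).
Unlike `match`, `search` isn't anchored — it looks for the pattern anywhere in the string.
The match spans [0:16] → '231ddddd7rqeq6l '.
Captured: group 1 = '231', group 2 = 'ddddd'.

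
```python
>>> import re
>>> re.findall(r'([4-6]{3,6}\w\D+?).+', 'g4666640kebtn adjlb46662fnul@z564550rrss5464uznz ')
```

Because the quantifier is non-greedy, it stops expanding at the earliest point where the rest of the pattern can succeed.
With a single group, `findall` returns only what that group captured — 1 item.

['4666640k']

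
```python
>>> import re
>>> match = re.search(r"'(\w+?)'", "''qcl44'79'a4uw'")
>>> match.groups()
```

('qcl44',)

`re.search` tries every starting position until one works.
The match spans [1:8] → "'qcl44'".
Captured: group 1 = 'qcl44'.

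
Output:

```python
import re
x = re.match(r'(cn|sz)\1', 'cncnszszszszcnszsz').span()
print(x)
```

(0, 4)

`match` is anchored at position 0; if the pattern doesn't fit there, it returns None.
The match spans [0:4] → 'cncn'.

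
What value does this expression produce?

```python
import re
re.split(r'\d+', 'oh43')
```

['oh', '']

Each match becomes a cut point; 2 segments remain.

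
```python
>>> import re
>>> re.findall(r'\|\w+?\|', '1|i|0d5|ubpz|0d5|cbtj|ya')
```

['|i|', '|ubpz|', '|cbtj|']

Scanning left to right: at [1:4] → '|i|'; at [7:13] → '|ubpz|'; at [16:22] → '|cbtj|'.
No capturing groups, so `findall` returns the 3 full match strings.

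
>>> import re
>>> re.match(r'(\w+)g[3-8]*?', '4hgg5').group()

'4hgg'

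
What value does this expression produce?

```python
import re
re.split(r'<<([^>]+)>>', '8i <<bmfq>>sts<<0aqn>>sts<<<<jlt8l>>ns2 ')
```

The group in the pattern means `split` returns the separators' captures alongside the pieces.

['8i ', 'bmfq', 'sts', '0aqn', 'sts', '<<jlt8l', 'ns2 ']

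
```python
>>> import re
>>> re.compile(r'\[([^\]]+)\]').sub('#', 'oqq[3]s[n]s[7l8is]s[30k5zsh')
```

'oqq#s#s#s[30k5zsh'

Each match is replaced by '#'.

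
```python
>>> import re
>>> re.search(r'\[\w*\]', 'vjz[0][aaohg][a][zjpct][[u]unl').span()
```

The match spans [3:6] → '[0]'.

(3, 6)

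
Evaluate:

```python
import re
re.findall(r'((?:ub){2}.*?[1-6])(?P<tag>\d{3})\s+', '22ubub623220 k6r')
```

Pattern: the literal 'ub' repeated 2 times, then zero or more of any character (lazy), then a character in [1-6] (captured); then exactly 3 of a digit (captured as 'tag'); then one or more of whitespace.
Walking the string: at [2:13] match 'ubub623220 ', groups = ('ubub623', '220').
`findall` packs the 2 group values into a tuple for every match.

[('ubub623', '220')]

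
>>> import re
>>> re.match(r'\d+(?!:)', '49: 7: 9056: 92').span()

`(?!…)`/`(?<!…)` only lets a position through if the neighbouring text does NOT match; no characters are consumed.
`match` is anchored at position 0; if the pattern doesn't fit there, it returns None.
The match spans [0:1] → '4'.

(0, 1)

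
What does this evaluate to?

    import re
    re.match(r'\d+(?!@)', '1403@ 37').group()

The negative lookahead/lookbehind blocks any match where the forbidden context is present.
`re.match` only tries the pattern at the start of the string.
The match spans [0:3] → '140'.

'140'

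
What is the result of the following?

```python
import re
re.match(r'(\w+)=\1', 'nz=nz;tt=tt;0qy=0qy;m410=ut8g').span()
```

(0, 5)

`\1` has to match the exact text group 1 already captured.
`re.match` only tries the pattern at the start of the string.
The match spans [0:5] → 'nz=nz'.
Captured: group 1 = 'nz'.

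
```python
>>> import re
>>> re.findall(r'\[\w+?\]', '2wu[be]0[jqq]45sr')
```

Walking the string: at [3:7] → '[be]'; at [8:13] → '[jqq]'.
Since nothing is captured, `findall` lists the 2 matched substrings directly.

['[be]', '[jqq]']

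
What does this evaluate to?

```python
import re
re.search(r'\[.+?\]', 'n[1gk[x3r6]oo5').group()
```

'[1gk[x3r6]'

Unlike `match`, `search` isn't anchored — it looks for the pattern anywhere in the string.
The match spans [1:11] → '[1gk[x3r6]'.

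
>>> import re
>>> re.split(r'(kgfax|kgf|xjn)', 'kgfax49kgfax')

Alternation tries branches left to right and keeps the first one that lets the overall match succeed at that position.
Matches to split on: at [0:5] → 'kgfax'; at [7:12] → 'kgfax'.
The group in the pattern means `split` returns the separators' captures alongside the pieces.

['', 'kgfax', '49', 'kgfax', '']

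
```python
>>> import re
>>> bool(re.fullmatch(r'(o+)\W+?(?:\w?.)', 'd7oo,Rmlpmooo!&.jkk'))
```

`re.fullmatch` is like wrapping the pattern in `^…$` (in single-line mode).
Here the pattern can't cover the whole string, so the call returns None, and `bool(None)` is False.

False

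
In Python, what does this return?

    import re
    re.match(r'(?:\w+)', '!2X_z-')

The pattern matches one or more of a word character (non-capturing group).
`re.match` won't scan ahead — the pattern has to work from the very first character.
Here position 0 doesn't satisfy it, so the call returns None.

None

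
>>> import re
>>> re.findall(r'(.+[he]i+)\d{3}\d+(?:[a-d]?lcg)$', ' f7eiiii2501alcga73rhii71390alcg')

[' f7eiiii2501alcga73rhii']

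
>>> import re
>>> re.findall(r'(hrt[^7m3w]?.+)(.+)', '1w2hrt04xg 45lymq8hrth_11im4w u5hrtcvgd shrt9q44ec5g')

[('hrt04xg 45lymq8hrth_11im4w u5hrtcvgd shrt9q44ec5', 'g')]

Pattern: the literal 'hrt', then optionally any character except [7m3w], then one or more of any character (captured); then one or more of any character (captured).
Scanning left to right: at [3:52] match 'hrt04xg 45lymq8hrth_11im4w u5hrtcvgd shrt9q44ec5g', groups = ('hrt04xg 45lymq8hrth_11im4w u5hrtcvgd shrt9q44ec5', 'g').
2 groups means the one result is a tuple of 2 captured strings — 1 here.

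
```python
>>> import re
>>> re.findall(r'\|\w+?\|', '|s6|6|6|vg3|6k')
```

Scanning left to right: at [0:4] → '|s6|'; at [5:8] → '|6|'.
`findall` yields the raw match text (2 of them) because the pattern has no groups.

['|s6|', '|6|']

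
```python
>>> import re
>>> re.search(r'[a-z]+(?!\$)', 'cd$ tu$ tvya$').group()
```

'c'

A negative assertion filters positions out without eating any characters.
`re.search` tries every starting position until one works.
The match spans [0:1] → 'c'.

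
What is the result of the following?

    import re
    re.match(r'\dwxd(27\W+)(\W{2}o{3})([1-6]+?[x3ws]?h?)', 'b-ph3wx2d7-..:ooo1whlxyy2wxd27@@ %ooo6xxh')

None

This matches a digit, then the literal 'wxd'; then the literal '27', then one or more of a non-word character (captured); then exactly 2 of a non-word character, then exactly 3 of the literal 'o' (captured); then one or more of a character in [1-6] (lazy), then optionally one of [x3ws], then optionally the literal 'h' (captured).
`re.match` only tries the pattern at the start of the string.
Here the pattern fails at index 0, so the call returns None.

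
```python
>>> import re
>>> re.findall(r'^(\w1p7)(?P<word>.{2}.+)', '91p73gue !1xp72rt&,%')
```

[('91p7', '3gue !1xp72rt&,%')]

The pattern matches anchored at the start of the string; then a word character, then the literal '1p7' (captured); then exactly 2 of any character, then one or more of any character (captured as 'word').
`findall` packs the 2 group values into a tuple for every match.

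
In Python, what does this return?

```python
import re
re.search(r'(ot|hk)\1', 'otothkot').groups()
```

('ot',)

The match spans [0:4] → 'otot'.
Captured: group 1 = 'ot'.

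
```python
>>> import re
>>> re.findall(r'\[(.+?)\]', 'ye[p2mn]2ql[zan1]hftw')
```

['p2mn', 'zan1']

The `?` after the quantifier makes it lazy — it takes as little as possible before letting the rest of the pattern try.
Scanning left to right: at [2:8] match '[p2mn]', group 1 = 'p2mn'; at [11:17] match '[zan1]', group 1 = 'zan1'.
`findall` collects group 1 from each match (2 total).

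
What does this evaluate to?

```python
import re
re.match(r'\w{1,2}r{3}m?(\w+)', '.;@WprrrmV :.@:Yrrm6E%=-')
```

None

`re.match` won't scan ahead — the pattern has to work from the very first character.
Here the pattern fails at index 0, so the call returns None.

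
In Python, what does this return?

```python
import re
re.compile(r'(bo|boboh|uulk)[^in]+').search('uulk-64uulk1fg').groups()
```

The match spans [0:14] → 'uulk-64uulk1fg'.
Captured: group 1 = 'uulk'.

('uulk',)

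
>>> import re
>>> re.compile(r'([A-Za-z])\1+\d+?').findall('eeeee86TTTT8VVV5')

['e', 'T', 'V']

A backreference is literal: `\1` must see the identical characters the first group matched.
Matches: at [0:6] match 'eeeee8', group 1 = 'e'; at [7:12] match 'TTTT8', group 1 = 'T'; at [12:16] match 'VVV5', group 1 = 'V'.
Because there's exactly one group, `findall` drops the full match and keeps group 1 from each hit.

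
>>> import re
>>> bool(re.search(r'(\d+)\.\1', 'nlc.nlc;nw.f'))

False

`\1` is not a pattern — it's the concrete string captured by group 1, re-applied verbatim.
Here nothing in the string fits, so the call returns None, and `bool(None)` is False.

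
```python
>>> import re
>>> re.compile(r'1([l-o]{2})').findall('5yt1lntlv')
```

This matches a literal '1'; then exactly 2 of a character in [l-o] (captured).
Walking the string: at [3:6] match '1ln', group 1 = 'ln'.
One capturing group, so `findall` returns just the captured substring from the one match — 1 in all.

['ln']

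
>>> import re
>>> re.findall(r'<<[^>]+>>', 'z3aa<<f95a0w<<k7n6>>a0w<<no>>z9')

['<<f95a0w<<k7n6>>', '<<no>>']

Matches: at [4:20] → '<<f95a0w<<k7n6>>'; at [23:29] → '<<no>>'.
Since nothing is captured, `findall` lists the 2 matched substrings directly.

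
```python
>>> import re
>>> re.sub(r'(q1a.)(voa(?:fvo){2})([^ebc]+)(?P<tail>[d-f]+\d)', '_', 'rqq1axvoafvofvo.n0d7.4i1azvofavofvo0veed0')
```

The pattern matches the literal 'q1a', then any character (captured); then the literal 'voa', then the literal 'fvo' repeated 2 times (captured); then one or more of any character except [ebc] (captured); then one or more of a character in [d-f], then a digit (captured as 'tail').
`sub` substitutes '_' at each match site.

'rq_'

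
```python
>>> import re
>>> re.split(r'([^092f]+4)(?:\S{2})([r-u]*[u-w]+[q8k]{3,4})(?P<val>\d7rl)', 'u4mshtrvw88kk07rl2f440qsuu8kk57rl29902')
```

['u4mshtrvw88kk07rl2f', '44', 'suu8kk', '57rl', '29902']

This matches one or more of any character except [092f], then a literal '4' (captured); then exactly 2 of a non-whitespace character (non-capturing group); then zero or more of a character in [r-u], then one or more of a character in [u-w], then 3 to 4 of one of [q8k] (captured); then a digit, then the literal '7rl' (captured as 'val').
Matches to split on: at [19:33] → '440qsuu8kk57rl'.
`re.split` interleaves the captured-group text with the surrounding fragments.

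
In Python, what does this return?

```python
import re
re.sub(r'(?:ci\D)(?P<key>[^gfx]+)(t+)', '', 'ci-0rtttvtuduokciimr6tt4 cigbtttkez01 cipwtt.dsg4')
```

'4 .dsg4'

The pattern matches the literal 'ci', then a non-digit (non-capturing group); then one or more of any character except [gfx] (captured as 'key'); then one or more of a literal 't' (captured).
Matches: at [0:23] → 'ci-0rtttvtuduokciimr6tt'; at [25:44] → 'cigbtttkez01 cipwtt'.
Each match is replaced by ''.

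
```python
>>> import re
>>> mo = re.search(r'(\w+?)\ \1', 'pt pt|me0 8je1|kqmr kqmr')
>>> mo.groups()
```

A backreference is literal: `\1` must see the identical characters the first group matched.
`re.search` scans for the first position where the pattern succeeds.
The match spans [0:5] → 'pt pt'.
Captured: group 1 = 'pt'.

('pt',)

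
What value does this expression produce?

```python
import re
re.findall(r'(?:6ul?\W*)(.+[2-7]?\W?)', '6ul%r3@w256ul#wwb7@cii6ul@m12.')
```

`findall` collects group 1 from the one match (1 total).

['r3@w256ul#wwb7@cii6ul@m12.']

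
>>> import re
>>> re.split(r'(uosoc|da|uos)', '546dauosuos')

['546', 'da', '', 'uos', '', 'uos', '']

Because the pattern has a capturing group, `split` also inserts each captured text between the pieces.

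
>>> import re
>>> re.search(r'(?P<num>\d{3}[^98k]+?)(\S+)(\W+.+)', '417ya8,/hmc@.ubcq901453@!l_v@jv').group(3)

The match spans [0:31] → '417ya8,/hmc@.ubcq901453@!l_v@jv'.
Captured: group 1 = '417y', group 2 = 'a8,/hmc@.ubcq901453@!l_v', group 3 = '@jv'.

'@jv'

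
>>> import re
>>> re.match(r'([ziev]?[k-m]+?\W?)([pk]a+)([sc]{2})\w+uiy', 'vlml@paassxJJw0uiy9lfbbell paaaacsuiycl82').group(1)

The match spans [0:18] → 'vlml@paassxJJw0uiy'.
Captured: group 1 = 'vlml@', group 2 = 'paa', group 3 = 'ss'.

'vlml@'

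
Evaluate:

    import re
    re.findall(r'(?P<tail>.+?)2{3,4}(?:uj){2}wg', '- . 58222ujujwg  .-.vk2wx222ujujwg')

This matches one or more of any character (lazy) (captured as 'tail'); then 3 to 4 of a literal '2', then the literal 'uj' repeated 2 times, then the literal 'wg'.
A non-greedy quantifier consumes as few characters as it can — just enough that the remainder of the pattern still matches from where it stops; whatever follows it matches normally.
Walking the string: at [0:15] match '- . 58222ujujwg', group 1 = '- . 58'; at [15:34] match '  .-.vk2wx222ujujwg', group 1 = '  .-.vk2wx'.
One capturing group, so `findall` returns just the captured substring from each match — 2 in all.

['- . 58', '  .-.vk2wx']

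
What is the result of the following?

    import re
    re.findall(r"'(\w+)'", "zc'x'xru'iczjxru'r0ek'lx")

['x', 'iczjxru']

Scanning left to right: at [2:5] match "'x'", group 1 = 'x'; at [8:17] match "'iczjxru'", group 1 = 'iczjxru'.
With a single group, `findall` returns only what that group captured — 2 items.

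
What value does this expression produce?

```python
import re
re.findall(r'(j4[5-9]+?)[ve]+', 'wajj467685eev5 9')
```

The pattern matches the literal 'j4', then one or more of a character in [5-9] (lazy) (captured); then one or more of one of [ve].
Scanning left to right: at [3:13] match 'j467685eev', group 1 = 'j467685'.
With a single group, `findall` returns only what that group captured — 1 item.

['j467685']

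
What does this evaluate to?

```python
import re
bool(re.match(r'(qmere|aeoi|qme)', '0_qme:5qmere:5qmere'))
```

False

`re.match` only tries the pattern at the start of the string.
Here position 0 doesn't satisfy it, so the call returns None, and `bool(None)` is False.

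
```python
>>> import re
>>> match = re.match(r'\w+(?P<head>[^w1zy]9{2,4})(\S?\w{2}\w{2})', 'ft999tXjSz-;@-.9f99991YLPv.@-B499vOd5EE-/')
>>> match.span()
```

(0, 10)

The pattern matches one or more of a word character; then any character except [w1zy], then 2 to 4 of a literal '9' (captured as 'head'); then optionally a non-whitespace character, then exactly 2 of a word character, then exactly 2 of a word character (captured).
With `match`, the pattern is implicitly anchored at the beginning.
The match spans [0:10] → 'ft999tXjSz'.
Captured: group 1 = '999', group 2 = 'tXjSz'.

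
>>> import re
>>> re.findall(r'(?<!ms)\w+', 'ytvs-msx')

['ytvs', 'msx']

Because the assertion is negative and zero-width, positions next to the forbidden text are skipped.
Matches: at [0:4] → 'ytvs'; at [5:8] → 'msx'.
Since nothing is captured, `findall` lists the 2 matched substrings directly.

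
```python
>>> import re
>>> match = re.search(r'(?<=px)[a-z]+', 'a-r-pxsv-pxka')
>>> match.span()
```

(6, 8)

Because the assertion is zero-width, the text it checks is not consumed and won't appear in the result.
`re.search` scans for the first position where the pattern succeeds.
The match spans [6:8] → 'sv'.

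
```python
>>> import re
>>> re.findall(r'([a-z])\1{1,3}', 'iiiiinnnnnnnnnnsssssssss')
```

After group 1 captures some text, `\1` only succeeds where that same text appears again.
`findall` collects group 1 from each match (6 total).

['i', 'n', 'n', 'n', 's', 's']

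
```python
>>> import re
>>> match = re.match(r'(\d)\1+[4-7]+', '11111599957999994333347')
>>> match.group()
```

'111115'

With `match`, the pattern is implicitly anchored at the beginning.
The match spans [0:6] → '111115'.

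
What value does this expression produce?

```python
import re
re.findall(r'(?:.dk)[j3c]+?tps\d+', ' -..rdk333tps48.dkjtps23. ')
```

This matches any character, then the literal 'dk' (non-capturing group); then one or more of one of [j3c] (lazy); then the literal 'tps', then one or more of a digit.
Since nothing is captured, `findall` lists the 2 matched substrings directly.

['rdk333tps48', '.dkjtps23']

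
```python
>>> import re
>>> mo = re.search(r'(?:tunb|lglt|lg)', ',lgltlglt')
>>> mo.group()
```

'lglt'

Alternation tries branches left to right and keeps the first one that lets the overall match succeed at that position.
The match spans [1:5] → 'lglt'.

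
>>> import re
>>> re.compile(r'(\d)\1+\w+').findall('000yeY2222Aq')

['0']

A backreference is literal: `\1` must see the identical characters the first group matched.
Matches: at [0:12] match '000yeY2222Aq', group 1 = '0'.
With a single group, `findall` returns only what that group captured — 1 item.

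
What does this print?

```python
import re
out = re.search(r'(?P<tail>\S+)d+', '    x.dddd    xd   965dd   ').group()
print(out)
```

This matches one or more of a non-whitespace character (captured as 'tail'); then one or more of a literal 'd'.
The match spans [4:10] → 'x.dddd'.

x.dddd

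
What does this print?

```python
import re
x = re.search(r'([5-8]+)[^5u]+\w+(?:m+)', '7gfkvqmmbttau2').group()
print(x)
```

This matches one or more of a character in [5-8] (captured); then one or more of any character except [5u], then one or more of a word character; then one or more of a literal 'm' (non-capturing group).
Unlike `match`, `search` isn't anchored — it looks for the pattern anywhere in the string.
The match spans [0:8] → '7gfkvqmm'.
Captured: group 1 = '7'.

7gfkvqmm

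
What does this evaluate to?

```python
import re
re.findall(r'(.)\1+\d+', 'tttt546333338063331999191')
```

`\1` has to match the exact text group 1 already captured.
Scanning left to right: at [0:25] match 'tttt546333338063331999191', group 1 = 't'.
Because there's exactly one group, `findall` drops the full match and keeps group 1 from the one hit.

['t']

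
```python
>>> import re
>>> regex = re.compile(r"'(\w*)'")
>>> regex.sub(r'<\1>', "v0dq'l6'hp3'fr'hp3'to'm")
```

The replacement refers to a captured group, so each match is rewritten using its own captured text.

'v0dq<l6>hp3<fr>hp3<to>m'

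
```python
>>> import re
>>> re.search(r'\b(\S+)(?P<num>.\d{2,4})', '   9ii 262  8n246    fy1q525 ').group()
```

'9ii 262'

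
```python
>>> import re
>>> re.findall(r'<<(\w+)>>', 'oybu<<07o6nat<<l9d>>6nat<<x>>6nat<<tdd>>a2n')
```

Walking the string: at [13:20] match '<<l9d>>', group 1 = 'l9d'; at [24:29] match '<<x>>', group 1 = 'x'; at [33:40] match '<<tdd>>', group 1 = 'tdd'.
With a single group, `findall` returns only what that group captured — 3 items.

['l9d', 'x', 'tdd']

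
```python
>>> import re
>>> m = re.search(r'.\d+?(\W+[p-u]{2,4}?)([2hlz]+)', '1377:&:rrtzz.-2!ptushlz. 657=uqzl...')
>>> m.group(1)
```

':&:rrt'

The match spans [0:12] → '1377:&:rrtzz'.
Captured: group 1 = ':&:rrt', group 2 = 'zz'.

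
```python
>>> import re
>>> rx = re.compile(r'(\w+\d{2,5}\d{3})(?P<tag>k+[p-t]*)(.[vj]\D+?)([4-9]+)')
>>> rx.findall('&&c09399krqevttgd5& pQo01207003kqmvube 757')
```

[('c09399', 'krq', 'evttgd', '5'), ('pQo01207003', 'kq', 'mvube ', '757')]

This matches one or more of a word character, then 2 to 5 of a digit, then exactly 3 of a digit (captured); then one or more of the literal 'k', then zero or more of a character in [p-t] (captured as 'tag'); then any character, then one of [vj], then one or more of a non-digit (lazy) (captured); then one or more of a character in [4-9] (captured).
Matches: at [2:18] match 'c09399krqevttgd5', groups = ('c09399', 'krq', 'evttgd', '5'); at [20:42] match 'pQo01207003kqmvube 757', groups = ('pQo01207003', 'kq', 'mvube ', '757').
`findall` packs the 4 group values into a tuple for every match.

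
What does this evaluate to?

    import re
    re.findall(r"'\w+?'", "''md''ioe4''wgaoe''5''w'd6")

["'md'", "'ioe4'", "'wgaoe'", "'5'", "'w'"]

Scanning left to right: at [1:5] → "'md'"; at [5:11] → "'ioe4'"; at [11:18] → "'wgaoe'"; at [18:21] → "'5'"; at [21:24] → "'w'".
Since nothing is captured, `findall` lists the 5 matched substrings directly.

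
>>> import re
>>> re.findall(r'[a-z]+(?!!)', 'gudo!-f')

['gud', 'f']

The negative lookaround is zero-width — it rules out positions where the adjacent text would match, without consuming anything.
Scanning left to right: at [0:3] → 'gud'; at [6:7] → 'f'.
With no groups in the pattern, `findall` gives back each whole match — 2 here.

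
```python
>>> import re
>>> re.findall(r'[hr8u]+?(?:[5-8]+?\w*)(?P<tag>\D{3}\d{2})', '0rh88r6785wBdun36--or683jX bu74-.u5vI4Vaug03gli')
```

['dun36', ' bu74', 'aug03']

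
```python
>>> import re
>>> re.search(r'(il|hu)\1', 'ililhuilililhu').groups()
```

('il',)

The match spans [0:4] → 'ilil'.
Captured: group 1 = 'il'.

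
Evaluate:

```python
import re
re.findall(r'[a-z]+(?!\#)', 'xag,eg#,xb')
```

The negative lookahead/lookbehind blocks any match where the forbidden context is present.
Since nothing is captured, `findall` lists the 3 matched substrings directly.

['xag', 'e', 'xb']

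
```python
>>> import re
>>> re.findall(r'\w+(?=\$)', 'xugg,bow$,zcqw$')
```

Lookahead/lookbehind check context without consuming it, so the matched span excludes the asserted characters.
With no groups in the pattern, `findall` gives back each whole match — 2 here.

['bow', 'zcqw']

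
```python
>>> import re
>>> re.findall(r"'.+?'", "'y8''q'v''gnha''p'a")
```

Matches: at [0:4] → "'y8'"; at [4:7] → "'q'"; at [8:15] → "''gnha'"; at [15:18] → "'p'".
`findall` yields the raw match text (4 of them) because the pattern has no groups.

["'y8'", "'q'", "''gnha'", "'p'"]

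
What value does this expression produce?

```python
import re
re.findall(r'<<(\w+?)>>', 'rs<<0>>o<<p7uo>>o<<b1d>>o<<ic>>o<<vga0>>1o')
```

['0', 'p7uo', 'b1d', 'ic', 'vga0']

With a single group, `findall` returns only what that group captured — 5 items.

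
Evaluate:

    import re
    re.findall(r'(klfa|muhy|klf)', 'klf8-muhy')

['klf', 'muhy']

`findall` collects group 1 from each match (2 total).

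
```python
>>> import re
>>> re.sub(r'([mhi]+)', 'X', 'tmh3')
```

'tX3'

Every occurrence is swapped for 'X'.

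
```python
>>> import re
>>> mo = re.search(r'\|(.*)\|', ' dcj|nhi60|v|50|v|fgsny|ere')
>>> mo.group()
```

The match spans [4:24] → '|nhi60|v|50|v|fgsny|'.

'|nhi60|v|50|v|fgsny|'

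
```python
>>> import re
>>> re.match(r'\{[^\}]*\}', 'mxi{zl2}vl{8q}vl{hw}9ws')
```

`re.match` won't scan ahead — the pattern has to work from the very first character.
Here position 0 doesn't satisfy it, so the call returns None.

None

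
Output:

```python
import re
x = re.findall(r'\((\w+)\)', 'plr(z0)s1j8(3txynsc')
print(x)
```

['z0']

One capturing group, so `findall` returns just the captured substring from the one match — 1 in all.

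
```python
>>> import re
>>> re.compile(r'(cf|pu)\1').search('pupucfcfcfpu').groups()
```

A backreference is literal: `\1` must see the identical characters the first group matched.
`re.search` tries every starting position until one works.
The match spans [0:4] → 'pupu'.
Captured: group 1 = 'pu'.

('pu',)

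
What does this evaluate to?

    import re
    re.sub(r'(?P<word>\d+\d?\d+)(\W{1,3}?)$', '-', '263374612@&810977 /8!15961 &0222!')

Every occurrence is swapped for '-'.

'263374612@&810977 /8!15961 &-'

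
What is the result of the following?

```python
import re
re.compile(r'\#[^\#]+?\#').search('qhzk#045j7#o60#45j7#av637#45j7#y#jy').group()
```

'#045j7#'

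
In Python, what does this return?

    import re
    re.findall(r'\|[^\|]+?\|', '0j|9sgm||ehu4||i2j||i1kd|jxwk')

['|9sgm|', '|ehu4|', '|i2j|', '|i1kd|']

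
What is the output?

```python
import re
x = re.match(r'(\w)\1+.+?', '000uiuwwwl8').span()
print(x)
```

(0, 4)

A backreference is literal: `\1` must see the identical characters the first group matched.
`re.match` only tries the pattern at the start of the string.
The match spans [0:4] → '000u'.
Captured: group 1 = '0'.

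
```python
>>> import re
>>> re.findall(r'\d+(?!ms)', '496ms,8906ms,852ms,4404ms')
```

The negative lookaround is zero-width — it rules out positions where the adjacent text would match, without consuming anything.
Walking the string: at [0:2] → '49'; at [6:9] → '890'; at [13:15] → '85'; at [19:22] → '440'.
`findall` yields the raw match text (4 of them) because the pattern has no groups.

['49', '890', '85', '440']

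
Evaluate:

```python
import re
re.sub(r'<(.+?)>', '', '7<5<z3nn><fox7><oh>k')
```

'7k'

Matches: at [1:9] → '<5<z3nn>'; at [9:15] → '<fox7>'; at [15:19] → '<oh>'.
`sub` substitutes '' at each match site.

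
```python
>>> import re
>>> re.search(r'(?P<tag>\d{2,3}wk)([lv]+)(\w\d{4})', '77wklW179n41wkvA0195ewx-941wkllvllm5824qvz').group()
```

The match spans [10:20] → '41wkvA0195'.

'41wkvA0195'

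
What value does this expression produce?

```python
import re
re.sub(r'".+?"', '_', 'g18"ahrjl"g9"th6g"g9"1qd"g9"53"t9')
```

With the lazy modifier that quantifier settles for the fewest repetitions that let the rest of the pattern succeed (the atoms after it are unaffected and can still be greedy).
Each match is replaced by '_'.

'g18_g9_g9_g9_t9'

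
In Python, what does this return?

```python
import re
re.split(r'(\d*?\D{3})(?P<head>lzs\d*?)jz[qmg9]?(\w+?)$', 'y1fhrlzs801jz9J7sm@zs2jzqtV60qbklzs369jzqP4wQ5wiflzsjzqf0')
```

The pattern matches zero or more of a digit (lazy), then exactly 3 of a non-digit (captured); then the literal 'lzs', then zero or more of a digit (lazy) (captured as 'head'); then the literal 'jz', then optionally one of [qmg9]; then one or more of a word character (lazy) (captured); then anchored at the end.
Matches to split on: at [27:57] → '60qbklzs369jzqP4wQ5wiflzsjzqf0'.
`re.split` interleaves the captured-group text with the surrounding fragments.

['y1fhrlzs801jz9J7sm@zs2jzqtV', '60qbk', 'lzs369', 'P4wQ5wiflzsjzqf0', '']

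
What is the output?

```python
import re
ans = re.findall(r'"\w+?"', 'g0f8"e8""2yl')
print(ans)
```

`findall` yields the raw match text (1 of them) because the pattern has no groups.

['"e8"']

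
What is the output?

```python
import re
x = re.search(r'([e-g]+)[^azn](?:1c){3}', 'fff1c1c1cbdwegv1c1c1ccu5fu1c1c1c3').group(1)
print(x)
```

Pattern: one or more of a character in [e-g] (captured); then any character except [azn], then the literal '1c' repeated 3 times.
`re.search` tries every starting position until one works.
The match spans [0:9] → 'fff1c1c1c'.
Captured: group 1 = 'ff'.

ff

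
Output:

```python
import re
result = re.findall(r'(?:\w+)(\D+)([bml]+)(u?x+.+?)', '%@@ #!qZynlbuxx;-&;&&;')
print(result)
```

[('l', 'b', 'uxx;')]

The pattern matches one or more of a word character (non-capturing group); then one or more of a non-digit (captured); then one or more of one of [bml] (captured); then optionally a literal 'u', then one or more of a literal 'x', then one or more of any character (lazy) (captured).
A `+?`/`*?`/`{m,n}?` starts at its minimum and grows only as far as needed for what follows to match.
Matches: at [6:16] match 'qZynlbuxx;', groups = ('l', 'b', 'uxx;').
Multiple groups make `findall` return tuples — one 3-tuple for the one match.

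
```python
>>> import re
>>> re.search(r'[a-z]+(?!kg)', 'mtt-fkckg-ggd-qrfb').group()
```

'mtt'

The negative lookaround is zero-width — it rules out positions where the adjacent text would match, without consuming anything.
Unlike `match`, `search` isn't anchored — it looks for the pattern anywhere in the string.
The match spans [0:3] → 'mtt'.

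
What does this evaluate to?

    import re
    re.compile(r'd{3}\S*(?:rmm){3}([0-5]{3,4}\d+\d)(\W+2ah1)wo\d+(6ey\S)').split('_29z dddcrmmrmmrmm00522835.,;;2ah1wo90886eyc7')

['_29z ', '00522835', '.,;;2ah1', '6eyc', '7']

Pattern: exactly 3 of a literal 'd'; then zero or more of a non-whitespace character, then the literal 'rmm' repeated 3 times; then 3 to 4 of a character in [0-5], then one or more of a digit, then a digit (captured); then one or more of a non-word character, then the literal '2ah', then the literal '1' (captured); then the literal 'wo', then one or more of a digit; then the literal '6ey', then a non-whitespace character (captured).
`re.split` interleaves the captured-group text with the surrounding fragments.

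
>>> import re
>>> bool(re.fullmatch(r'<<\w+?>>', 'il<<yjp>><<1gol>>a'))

False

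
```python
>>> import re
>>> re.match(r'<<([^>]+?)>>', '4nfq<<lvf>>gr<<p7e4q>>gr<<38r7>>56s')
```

None

`re.match` only tries the pattern at the start of the string.
Here the string doesn't start with a match, so the call returns None.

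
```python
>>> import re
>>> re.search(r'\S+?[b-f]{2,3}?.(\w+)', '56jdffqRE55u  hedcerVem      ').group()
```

'56jdffqRE55u'

Pattern: one or more of a non-whitespace character (lazy), then 2 to 3 of a character in [b-f] (lazy), then any character; then one or more of a word character (captured).
`re.search` scans for the first position where the pattern succeeds.
The match spans [0:12] → '56jdffqRE55u'.
Captured: group 1 = 'qRE55u'.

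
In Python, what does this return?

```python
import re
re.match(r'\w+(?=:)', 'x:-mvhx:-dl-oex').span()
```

Lookahead/lookbehind check context without consuming it, so the matched span excludes the asserted characters.
`re.match` only tries the pattern at the start of the string.
The match spans [0:1] → 'x'.

(0, 1)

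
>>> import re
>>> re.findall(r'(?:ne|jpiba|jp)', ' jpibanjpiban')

The regex engine tests alternatives in the order written; an earlier branch that matches wins even if a later one would match more.
Walking the string: at [1:6] → 'jpiba'; at [7:12] → 'jpiba'.
Since nothing is captured, `findall` lists the 2 matched substrings directly.

['jpiba', 'jpiba']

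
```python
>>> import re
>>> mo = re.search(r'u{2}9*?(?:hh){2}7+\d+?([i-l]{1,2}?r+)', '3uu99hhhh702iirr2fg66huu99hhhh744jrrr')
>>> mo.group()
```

'uu99hhhh702iirr'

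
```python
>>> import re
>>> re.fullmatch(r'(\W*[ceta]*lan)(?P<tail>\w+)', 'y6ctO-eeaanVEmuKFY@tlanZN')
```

For `fullmatch`, every character of the input must be accounted for by the pattern.
Here the string isn't matched end-to-end, so the call returns None.

None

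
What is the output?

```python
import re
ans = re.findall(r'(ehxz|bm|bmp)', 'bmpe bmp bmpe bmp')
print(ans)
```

['bm', 'bm', 'bm', 'bm']

`|` is ordered: at each position the engine commits to the first alternative that works.
Scanning left to right: at [0:2] match 'bm', group 1 = 'bm'; at [5:7] match 'bm', group 1 = 'bm'; at [9:11] match 'bm', group 1 = 'bm'; at [14:16] match 'bm', group 1 = 'bm'.
Because there's exactly one group, `findall` drops the full match and keeps group 1 from each hit.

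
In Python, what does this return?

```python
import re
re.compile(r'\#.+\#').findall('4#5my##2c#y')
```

['#5my##2c#']

Since nothing is captured, `findall` lists the 1 matched substring directly.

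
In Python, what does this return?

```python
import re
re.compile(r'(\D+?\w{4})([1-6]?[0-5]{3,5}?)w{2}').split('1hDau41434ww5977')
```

['1', 'hDau4', '1434', '5977']

This matches one or more of a non-digit (lazy), then exactly 4 of a word character (captured); then optionally a character in [1-6], then 3 to 5 of a character in [0-5] (lazy) (captured); then exactly 2 of a literal 'w'.
The `?` after the quantifier makes it lazy — it takes as little as possible before letting the rest of the pattern try.
Matches to split on: at [1:12] → 'hDau41434ww'.
Because the pattern has a capturing group, `split` also inserts each captured text between the pieces.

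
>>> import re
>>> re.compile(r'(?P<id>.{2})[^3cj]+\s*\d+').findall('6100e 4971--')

['61']

One capturing group, so `findall` returns just the captured substring from the one match — 1 in all.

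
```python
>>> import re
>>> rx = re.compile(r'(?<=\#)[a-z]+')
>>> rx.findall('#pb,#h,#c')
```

['pb', 'h', 'c']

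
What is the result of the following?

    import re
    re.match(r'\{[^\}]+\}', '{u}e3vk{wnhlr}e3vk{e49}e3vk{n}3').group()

`re.match` won't scan ahead — the pattern has to work from the very first character.
The match spans [0:3] → '{u}'.

'{u}'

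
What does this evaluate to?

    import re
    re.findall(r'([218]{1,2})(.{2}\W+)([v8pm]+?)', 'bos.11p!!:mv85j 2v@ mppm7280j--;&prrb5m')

Multiple groups make `findall` return tuples — one 3-tuple for each match.

[('11', 'p!!:', 'm'), ('2', 'v@ ', 'm'), ('28', '0j--;&', 'p')]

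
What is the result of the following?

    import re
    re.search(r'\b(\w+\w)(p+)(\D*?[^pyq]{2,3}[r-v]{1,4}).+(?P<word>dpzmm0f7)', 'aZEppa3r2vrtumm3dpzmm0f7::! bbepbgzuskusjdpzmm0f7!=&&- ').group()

'aZEppa3r2vrtumm3dpzmm0f7::! bbepbgzuskusjdpzmm0f7'

The match spans [0:49] → 'aZEppa3r2vrtumm3dpzmm0f7::! bbepbgzuskusjdpzmm0f7'.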